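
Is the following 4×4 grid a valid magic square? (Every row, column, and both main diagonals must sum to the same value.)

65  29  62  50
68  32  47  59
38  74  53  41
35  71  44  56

Row 1: 65 + 29 + 62 + 50 = 206.
Row 2: 68 + 32 + 47 + 59 = 206.
Row 3: 38 + 74 + 53 + 41 = 206.
Row 4: 35 + 71 + 44 + 56 = 206.
Column 1: 65 + 68 + 38 + 35 = 206.
Column 2: 29 + 32 + 74 + 71 = 206.
Column 3: 62 + 47 + 53 + 44 = 206.
Column 4: 50 + 59 + 41 + 56 = 206.
Main diagonal: 65 + 32 + 53 + 56 = 206.
Anti-diagonal: 50 + 47 + 74 + 35 = 206.
All lines sum to 206.

Yes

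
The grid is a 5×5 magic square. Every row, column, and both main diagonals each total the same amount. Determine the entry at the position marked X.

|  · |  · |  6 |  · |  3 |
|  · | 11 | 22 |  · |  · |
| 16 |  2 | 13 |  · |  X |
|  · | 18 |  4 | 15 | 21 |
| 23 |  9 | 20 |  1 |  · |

Column 3 is complete and sums to 65; that is the magic constant.
From row 4, 65 − (18 + 4 + 15 + 21) gives (4,1) = 7.
Row 5 needs 65; the known cells sum to 53, so (5,5) = 12.
Column 2: 11 + 2 + 18 + 9 + ? = 65, so (1,2) = 25.
Main diagonal must total 65; the given cells sum to 51, so (1,1) = 14.
Anti-diagonal: 3 + 13 + 18 + 23 + ? = 65, so (2,4) = 8.
Using row 1: 14 + 25 + 6 + 3 + ? → (1,4) = 65 − 48 = 17.
From column 1, 65 − (14 + 16 + 7 + 23) gives (2,1) = 5.
From column 4, 65 − (17 + 8 + 15 + 1) gives (3,4) = 24.
Row 2 must total 65; the given cells sum to 46, so (2,5) = 19.
Row 3 needs 65; the known cells sum to 55, so (3,5) = 10.

10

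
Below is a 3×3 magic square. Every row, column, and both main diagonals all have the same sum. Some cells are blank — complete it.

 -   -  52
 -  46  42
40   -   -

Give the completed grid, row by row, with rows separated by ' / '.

Anti-diagonal is already complete: 52 + 46 + 40 = 138, so that is the magic constant.
Row 2: 46 + 42 + ? = 138, so (2,1) = 50.
Column 1 must total 138; the given cells sum to 90, so (1,1) = 48.
The remaining cell in column 3 is (3,3) = 138 − 94 = 44.
Row 1: 48 + 52 + ? = 138, so (1,2) = 38.
Row 3 must total 138; the given cells sum to 84, so (3,2) = 54.

48 38 52 / 50 46 42 / 40 54 44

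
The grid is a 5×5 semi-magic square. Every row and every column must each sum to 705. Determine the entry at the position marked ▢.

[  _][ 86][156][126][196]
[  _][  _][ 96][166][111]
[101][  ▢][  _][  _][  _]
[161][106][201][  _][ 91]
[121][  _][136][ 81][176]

Row 1 must total 705; the given cells sum to 564, so (1,1) = 141.
From row 4, 705 − (161 + 106 + 201 + 91) gives (4,4) = 146.
From row 5, 705 − (121 + 136 + 81 + 176) gives (5,2) = 191.
Column 1 must total 705; the given cells sum to 524, so (2,1) = 181.
Column 3: 156 + 96 + 201 + 136 + ? = 705, so (3,3) = 116.
Column 4: 126 + 166 + 146 + 81 + ? = 705, so (3,4) = 186.
Column 5 must total 705; the given cells sum to 574, so (3,5) = 131.
Using row 2: 181 + 96 + 166 + 111 + ? → (2,2) = 705 − 554 = 151.
Row 3 needs 705; the known cells sum to 534, so (3,2) = 171.

171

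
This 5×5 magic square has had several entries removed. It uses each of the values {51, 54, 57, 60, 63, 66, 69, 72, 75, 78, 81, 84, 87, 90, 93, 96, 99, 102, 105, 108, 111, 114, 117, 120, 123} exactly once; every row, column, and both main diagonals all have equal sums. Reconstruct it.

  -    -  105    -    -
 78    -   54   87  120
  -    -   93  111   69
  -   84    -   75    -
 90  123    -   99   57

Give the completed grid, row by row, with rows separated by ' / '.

The 25 entries sum to 2175, so each line sums to 2175/5 = 435.
Using row 2: 78 + 54 + 87 + 120 + ? → (2,2) = 435 − 339 = 96.
Row 5: 90 + 123 + 99 + 57 + ? = 435, so (5,3) = 66.
Column 3: 105 + 54 + 93 + 66 + ? = 435, so (4,3) = 117.
Using column 4: 87 + 111 + 75 + 99 + ? → (1,4) = 435 − 372 = 63.
Using main diagonal: 96 + 93 + 75 + 57 + ? → (1,1) = 435 − 321 = 114.
From anti-diagonal, 435 − (87 + 93 + 84 + 90) gives (1,5) = 81.
The remaining cell in row 1 is (1,2) = 435 − 363 = 72.
Column 2: 72 + 96 + 84 + 123 + ? = 435, so (3,2) = 60.
Column 5 needs 435; the known cells sum to 327, so (4,5) = 108.
Row 3 needs 435; the known cells sum to 333, so (3,1) = 102.
Using row 4: 84 + 117 + 75 + 108 + ? → (4,1) = 435 − 384 = 51.

114 72 105 63 81 / 78 96 54 87 120 / 102 60 93 111 69 / 51 84 117 75 108 / 90 123 66 99 57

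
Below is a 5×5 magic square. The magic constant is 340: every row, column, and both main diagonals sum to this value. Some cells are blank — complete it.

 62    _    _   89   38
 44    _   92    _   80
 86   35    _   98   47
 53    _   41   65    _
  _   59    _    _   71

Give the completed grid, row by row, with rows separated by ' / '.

62 101 50 89 38 / 44 68 92 56 80 / 86 35 74 98 47 / 53 77 41 65 104 / 95 59 83 32 71

Row 3 needs 340; the known cells sum to 266, so (3,3) = 74.
The remaining cell in column 1 is (5,1) = 340 − 245 = 95.
Column 5 needs 340; the known cells sum to 236, so (4,5) = 104.
Main diagonal must total 340; the given cells sum to 272, so (2,2) = 68.
Row 2 needs 340; the known cells sum to 284, so (2,4) = 56.
From row 4, 340 − (53 + 41 + 65 + 104) gives (4,2) = 77.
Column 2: 68 + 35 + 77 + 59 + ? = 340, so (1,2) = 101.
From column 4, 340 − (89 + 56 + 98 + 65) gives (5,4) = 32.
Using row 1: 62 + 101 + 89 + 38 + ? → (1,3) = 340 − 290 = 50.
From row 5, 340 − (95 + 59 + 32 + 71) gives (5,3) = 83.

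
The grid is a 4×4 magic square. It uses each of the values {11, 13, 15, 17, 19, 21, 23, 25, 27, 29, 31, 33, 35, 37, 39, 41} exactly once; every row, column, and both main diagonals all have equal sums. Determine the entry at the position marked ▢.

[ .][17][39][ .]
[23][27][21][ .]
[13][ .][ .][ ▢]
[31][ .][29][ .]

The 16 entries sum to 416, so each line sums to 416/4 = 104.
Row 2 must total 104; the given cells sum to 71, so (2,4) = 33.
Using column 1: 23 + 13 + 31 + ? → (1,1) = 104 − 67 = 37.
Column 3 must total 104; the given cells sum to 89, so (3,3) = 15.
Using main diagonal: 37 + 27 + 15 + ? → (4,4) = 104 − 79 = 25.
Row 1 must total 104; the given cells sum to 93, so (1,4) = 11.
Row 4: 31 + 29 + 25 + ? = 104, so (4,2) = 19.
The remaining cell in column 2 is (3,2) = 104 − 63 = 41.
The remaining cell in column 4 is (3,4) = 104 − 69 = 35.

35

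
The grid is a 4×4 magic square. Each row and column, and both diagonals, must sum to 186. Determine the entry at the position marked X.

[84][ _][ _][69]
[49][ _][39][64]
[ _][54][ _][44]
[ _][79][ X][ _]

Using row 2: 49 + 39 + 64 + ? → (2,2) = 186 − 152 = 34.
Using column 2: 34 + 54 + 79 + ? → (1,2) = 186 − 167 = 19.
Column 4 must total 186; the given cells sum to 177, so (4,4) = 9.
Main diagonal must total 186; the given cells sum to 127, so (3,3) = 59.
The remaining cell in anti-diagonal is (4,1) = 186 − 162 = 24.
Row 1 needs 186; the known cells sum to 172, so (1,3) = 14.
The remaining cell in row 3 is (3,1) = 186 − 157 = 29.
Row 4 must total 186; the given cells sum to 112, so (4,3) = 74.

74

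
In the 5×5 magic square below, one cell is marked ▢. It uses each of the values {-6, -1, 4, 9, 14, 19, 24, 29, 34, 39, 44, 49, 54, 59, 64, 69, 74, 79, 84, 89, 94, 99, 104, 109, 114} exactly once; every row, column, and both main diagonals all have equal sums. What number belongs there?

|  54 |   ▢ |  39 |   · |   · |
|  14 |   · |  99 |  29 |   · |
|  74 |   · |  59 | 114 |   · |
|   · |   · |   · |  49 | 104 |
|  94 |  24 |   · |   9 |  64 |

The 25 entries sum to 1350, so each line sums to 1350/5 = 270.
Row 5: 94 + 24 + 9 + 64 + ? = 270, so (5,3) = 79.
Using column 1: 54 + 14 + 74 + 94 + ? → (4,1) = 270 − 236 = 34.
Column 3 needs 270; the known cells sum to 276, so (4,3) = -6.
The remaining cell in column 4 is (1,4) = 270 − 201 = 69.
Main diagonal must total 270; the given cells sum to 226, so (2,2) = 44.
The remaining cell in row 2 is (2,5) = 270 − 186 = 84.
From row 4, 270 − (34 + (-6) + 49 + 104) gives (4,2) = 89.
Using anti-diagonal: 29 + 59 + 89 + 94 + ? → (1,5) = 270 − 271 = -1.
Row 1: 54 + 39 + 69 + (-1) + ? = 270, so (1,2) = 109.

109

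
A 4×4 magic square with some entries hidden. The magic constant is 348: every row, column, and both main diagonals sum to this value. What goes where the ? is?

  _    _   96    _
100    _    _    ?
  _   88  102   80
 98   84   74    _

The remaining cell in row 3 is (3,1) = 348 − 270 = 78.
Row 4: 98 + 84 + 74 + ? = 348, so (4,4) = 92.
Column 1 needs 348; the known cells sum to 276, so (1,1) = 72.
Using column 3: 96 + 102 + 74 + ? → (2,3) = 348 − 272 = 76.
Main diagonal: 72 + 102 + 92 + ? = 348, so (2,2) = 82.
The remaining cell in anti-diagonal is (1,4) = 348 − 262 = 86.
Row 1: 72 + 96 + 86 + ? = 348, so (1,2) = 94.
Row 2 needs 348; the known cells sum to 258, so (2,4) = 90.

90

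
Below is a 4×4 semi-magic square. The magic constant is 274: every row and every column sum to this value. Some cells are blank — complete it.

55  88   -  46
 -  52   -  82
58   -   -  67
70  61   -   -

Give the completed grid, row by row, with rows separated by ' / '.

55 88 85 46 / 91 52 49 82 / 58 73 76 67 / 70 61 64 79

Using row 1: 55 + 88 + 46 + ? → (1,3) = 274 − 189 = 85.
Column 1: 55 + 58 + 70 + ? = 274, so (2,1) = 91.
The remaining cell in column 2 is (3,2) = 274 − 201 = 73.
Using column 4: 46 + 82 + 67 + ? → (4,4) = 274 − 195 = 79.
Row 2 needs 274; the known cells sum to 225, so (2,3) = 49.
The remaining cell in row 3 is (3,3) = 274 − 198 = 76.
The remaining cell in row 4 is (4,3) = 274 − 210 = 64.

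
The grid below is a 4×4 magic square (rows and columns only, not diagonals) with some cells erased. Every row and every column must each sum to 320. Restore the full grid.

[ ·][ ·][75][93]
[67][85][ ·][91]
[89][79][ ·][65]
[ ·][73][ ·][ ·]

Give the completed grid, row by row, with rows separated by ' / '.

Using row 2: 67 + 85 + 91 + ? → (2,3) = 320 − 243 = 77.
Row 3 needs 320; the known cells sum to 233, so (3,3) = 87.
Column 2: 85 + 79 + 73 + ? = 320, so (1,2) = 83.
Using column 3: 75 + 77 + 87 + ? → (4,3) = 320 − 239 = 81.
Column 4 must total 320; the given cells sum to 249, so (4,4) = 71.
From row 1, 320 − (83 + 75 + 93) gives (1,1) = 69.
Row 4: 73 + 81 + 71 + ? = 320, so (4,1) = 95.

69 83 75 93 / 67 85 77 91 / 89 79 87 65 / 95 73 81 71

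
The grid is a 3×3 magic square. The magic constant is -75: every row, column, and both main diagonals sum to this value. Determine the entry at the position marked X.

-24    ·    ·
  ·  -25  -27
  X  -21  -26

-28

Row 2 must total -75; the given cells sum to -52, so (2,1) = -23.
From row 3, -75 − (-21 + (-26)) gives (3,1) = -28.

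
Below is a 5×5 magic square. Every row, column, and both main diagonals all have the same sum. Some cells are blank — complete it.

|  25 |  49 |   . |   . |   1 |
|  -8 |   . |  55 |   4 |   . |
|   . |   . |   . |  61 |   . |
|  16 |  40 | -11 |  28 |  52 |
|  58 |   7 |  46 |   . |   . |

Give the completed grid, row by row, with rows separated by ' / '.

25 49 13 37 1 / -8 31 55 4 43 / 34 -2 22 61 10 / 16 40 -11 28 52 / 58 7 46 -5 19

Row 4 is already complete: 16 + 40 + -11 + 28 + 52 = 125, so that is the magic constant.
The remaining cell in column 1 is (3,1) = 125 − 91 = 34.
Using anti-diagonal: 1 + 4 + 40 + 58 + ? → (3,3) = 125 − 103 = 22.
The remaining cell in column 3 is (1,3) = 125 − 112 = 13.
Row 1 must total 125; the given cells sum to 88, so (1,4) = 37.
Column 4: 37 + 4 + 61 + 28 + ? = 125, so (5,4) = -5.
The remaining cell in row 5 is (5,5) = 125 − 106 = 19.
From main diagonal, 125 − (25 + 22 + 28 + 19) gives (2,2) = 31.
From row 2, 125 − (-8 + 31 + 55 + 4) gives (2,5) = 43.
From column 2, 125 − (49 + 31 + 40 + 7) gives (3,2) = -2.
The remaining cell in column 5 is (3,5) = 125 − 115 = 10.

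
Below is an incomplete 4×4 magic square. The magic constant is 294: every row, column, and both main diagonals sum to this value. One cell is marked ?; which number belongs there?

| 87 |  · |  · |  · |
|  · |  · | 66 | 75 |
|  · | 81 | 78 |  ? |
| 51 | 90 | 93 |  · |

63

Row 4 must total 294; the given cells sum to 234, so (4,4) = 60.
From column 3, 294 − (66 + 78 + 93) gives (1,3) = 57.
Using main diagonal: 87 + 78 + 60 + ? → (2,2) = 294 − 225 = 69.
The remaining cell in anti-diagonal is (1,4) = 294 − 198 = 96.
The remaining cell in row 1 is (1,2) = 294 − 240 = 54.
Using row 2: 69 + 66 + 75 + ? → (2,1) = 294 − 210 = 84.
Column 1: 87 + 84 + 51 + ? = 294, so (3,1) = 72.
Column 4 must total 294; the given cells sum to 231, so (3,4) = 63.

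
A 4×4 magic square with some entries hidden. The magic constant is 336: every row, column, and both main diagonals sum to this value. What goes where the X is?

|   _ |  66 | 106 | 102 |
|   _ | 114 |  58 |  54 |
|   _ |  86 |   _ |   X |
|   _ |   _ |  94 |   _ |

98

Row 1 needs 336; the known cells sum to 274, so (1,1) = 62.
Row 2 must total 336; the given cells sum to 226, so (2,1) = 110.
Using column 2: 66 + 114 + 86 + ? → (4,2) = 336 − 266 = 70.
From column 3, 336 − (106 + 58 + 94) gives (3,3) = 78.
Main diagonal must total 336; the given cells sum to 254, so (4,4) = 82.
Anti-diagonal must total 336; the given cells sum to 246, so (4,1) = 90.
Column 1 must total 336; the given cells sum to 262, so (3,1) = 74.
Column 4: 102 + 54 + 82 + ? = 336, so (3,4) = 98.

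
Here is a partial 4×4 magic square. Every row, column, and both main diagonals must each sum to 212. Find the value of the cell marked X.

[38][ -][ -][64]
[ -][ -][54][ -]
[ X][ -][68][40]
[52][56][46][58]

62

From column 3, 212 − (54 + 68 + 46) gives (1,3) = 44.
Column 4 needs 212; the known cells sum to 162, so (2,4) = 50.
Main diagonal needs 212; the known cells sum to 164, so (2,2) = 48.
Using anti-diagonal: 64 + 54 + 52 + ? → (3,2) = 212 − 170 = 42.
Row 1 needs 212; the known cells sum to 146, so (1,2) = 66.
Row 2 needs 212; the known cells sum to 152, so (2,1) = 60.
Row 3 must total 212; the given cells sum to 150, so (3,1) = 62.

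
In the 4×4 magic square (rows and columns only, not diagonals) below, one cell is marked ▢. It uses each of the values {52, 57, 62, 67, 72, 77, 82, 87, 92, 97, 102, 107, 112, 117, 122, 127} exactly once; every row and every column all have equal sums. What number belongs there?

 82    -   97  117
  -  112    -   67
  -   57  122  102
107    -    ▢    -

The 16 entries sum to 1432, so each line sums to 1432/4 = 358.
Row 1 needs 358; the known cells sum to 296, so (1,2) = 62.
The remaining cell in row 3 is (3,1) = 358 − 281 = 77.
Column 1: 82 + 77 + 107 + ? = 358, so (2,1) = 92.
Column 2 needs 358; the known cells sum to 231, so (4,2) = 127.
Column 4 needs 358; the known cells sum to 286, so (4,4) = 72.
Row 2 must total 358; the given cells sum to 271, so (2,3) = 87.
Using row 4: 107 + 127 + 72 + ? → (4,3) = 358 − 306 = 52.

52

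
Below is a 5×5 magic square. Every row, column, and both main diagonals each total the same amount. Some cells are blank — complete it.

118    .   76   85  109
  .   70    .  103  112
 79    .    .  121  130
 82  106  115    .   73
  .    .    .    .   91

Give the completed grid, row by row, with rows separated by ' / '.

118 127 76 85 109 / 136 70 94 103 112 / 79 88 97 121 130 / 82 106 115 139 73 / 100 124 133 67 91

Column 5 is already complete: 109 + 112 + 130 + 73 + 91 = 515, so that is the magic constant.
Row 1: 118 + 76 + 85 + 109 + ? = 515, so (1,2) = 127.
The remaining cell in row 4 is (4,4) = 515 − 376 = 139.
Column 4: 85 + 103 + 121 + 139 + ? = 515, so (5,4) = 67.
Main diagonal needs 515; the known cells sum to 418, so (3,3) = 97.
Anti-diagonal: 109 + 103 + 97 + 106 + ? = 515, so (5,1) = 100.
Using row 3: 79 + 97 + 121 + 130 + ? → (3,2) = 515 − 427 = 88.
Column 1 needs 515; the known cells sum to 379, so (2,1) = 136.
Column 2 needs 515; the known cells sum to 391, so (5,2) = 124.
Row 2 needs 515; the known cells sum to 421, so (2,3) = 94.
Using row 5: 100 + 124 + 67 + 91 + ? → (5,3) = 515 − 382 = 133.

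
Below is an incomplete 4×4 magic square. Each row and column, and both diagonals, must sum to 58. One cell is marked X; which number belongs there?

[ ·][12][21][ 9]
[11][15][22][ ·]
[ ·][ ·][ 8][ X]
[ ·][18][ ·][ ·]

20

Row 1: 12 + 21 + 9 + ? = 58, so (1,1) = 16.
Row 2: 11 + 15 + 22 + ? = 58, so (2,4) = 10.
Column 2: 12 + 15 + 18 + ? = 58, so (3,2) = 13.
The remaining cell in column 3 is (4,3) = 58 − 51 = 7.
Using main diagonal: 16 + 15 + 8 + ? → (4,4) = 58 − 39 = 19.
Anti-diagonal must total 58; the given cells sum to 44, so (4,1) = 14.
Column 1 needs 58; the known cells sum to 41, so (3,1) = 17.
Column 4 needs 58; the known cells sum to 38, so (3,4) = 20.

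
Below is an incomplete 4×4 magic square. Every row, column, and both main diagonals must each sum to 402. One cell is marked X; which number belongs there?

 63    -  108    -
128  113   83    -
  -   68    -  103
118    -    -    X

The remaining cell in row 2 is (2,4) = 402 − 324 = 78.
Column 1: 63 + 128 + 118 + ? = 402, so (3,1) = 93.
From anti-diagonal, 402 − (83 + 68 + 118) gives (1,4) = 133.
The remaining cell in row 1 is (1,2) = 402 − 304 = 98.
Using row 3: 93 + 68 + 103 + ? → (3,3) = 402 − 264 = 138.
From column 2, 402 − (98 + 113 + 68) gives (4,2) = 123.
From column 3, 402 − (108 + 83 + 138) gives (4,3) = 73.
Column 4 must total 402; the given cells sum to 314, so (4,4) = 88.

88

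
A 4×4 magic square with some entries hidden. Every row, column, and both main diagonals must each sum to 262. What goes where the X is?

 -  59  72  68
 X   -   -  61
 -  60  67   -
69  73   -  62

The remaining cell in row 1 is (1,1) = 262 − 199 = 63.
Row 4: 69 + 73 + 62 + ? = 262, so (4,3) = 58.
From column 2, 262 − (59 + 60 + 73) gives (2,2) = 70.
Column 3 needs 262; the known cells sum to 197, so (2,3) = 65.
Column 4 must total 262; the given cells sum to 191, so (3,4) = 71.
Row 2 must total 262; the given cells sum to 196, so (2,1) = 66.

66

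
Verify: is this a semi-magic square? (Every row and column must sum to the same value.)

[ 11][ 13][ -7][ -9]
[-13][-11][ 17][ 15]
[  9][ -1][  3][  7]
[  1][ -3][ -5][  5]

No — column 1 sums to 8 but column 4 sums to 18.

Row 1: 11 + 13 + (-7) + (-9) = 8.
Row 2: -13 + (-11) + 17 + 15 = 8.
Row 3: 9 + (-1) + 3 + 7 = 18.
Row 4: 1 + (-3) + (-5) + 5 = -2.
Column 1: 11 + (-13) + 9 + 1 = 8.
Column 2: 13 + (-11) + (-1) + (-3) = -2.
Column 3: -7 + 17 + 3 + (-5) = 8.
Column 4: -9 + 15 + 7 + 5 = 18.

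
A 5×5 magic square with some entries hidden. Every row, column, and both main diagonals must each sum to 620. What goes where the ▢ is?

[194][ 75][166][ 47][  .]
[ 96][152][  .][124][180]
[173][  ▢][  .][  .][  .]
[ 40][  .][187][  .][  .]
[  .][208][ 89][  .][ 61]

54

Row 1 must total 620; the given cells sum to 482, so (1,5) = 138.
Row 2: 96 + 152 + 124 + 180 + ? = 620, so (2,3) = 68.
Column 1: 194 + 96 + 173 + 40 + ? = 620, so (5,1) = 117.
Column 3 must total 620; the given cells sum to 510, so (3,3) = 110.
Main diagonal needs 620; the known cells sum to 517, so (4,4) = 103.
From anti-diagonal, 620 − (138 + 124 + 110 + 117) gives (4,2) = 131.
The remaining cell in row 4 is (4,5) = 620 − 461 = 159.
The remaining cell in row 5 is (5,4) = 620 − 475 = 145.
Column 2 must total 620; the given cells sum to 566, so (3,2) = 54.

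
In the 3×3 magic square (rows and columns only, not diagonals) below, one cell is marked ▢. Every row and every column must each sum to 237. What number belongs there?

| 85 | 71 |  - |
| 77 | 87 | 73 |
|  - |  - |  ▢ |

83

From row 1, 237 − (85 + 71) gives (1,3) = 81.
Column 1 must total 237; the given cells sum to 162, so (3,1) = 75.
The remaining cell in column 2 is (3,2) = 237 − 158 = 79.
Column 3 must total 237; the given cells sum to 154, so (3,3) = 83.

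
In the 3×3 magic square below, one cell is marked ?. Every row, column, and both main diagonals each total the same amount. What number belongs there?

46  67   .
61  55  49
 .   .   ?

Row 2 is complete and sums to 165; that is the magic constant.
Row 1 needs 165; the known cells sum to 113, so (1,3) = 52.
Using column 1: 46 + 61 + ? → (3,1) = 165 − 107 = 58.
The remaining cell in column 2 is (3,2) = 165 − 122 = 43.
The remaining cell in column 3 is (3,3) = 165 − 101 = 64.

64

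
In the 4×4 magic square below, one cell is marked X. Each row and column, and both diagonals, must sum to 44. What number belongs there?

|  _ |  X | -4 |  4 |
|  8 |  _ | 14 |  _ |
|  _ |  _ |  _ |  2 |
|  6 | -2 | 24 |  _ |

26

Row 4 needs 44; the known cells sum to 28, so (4,4) = 16.
Column 3 needs 44; the known cells sum to 34, so (3,3) = 10.
From column 4, 44 − (4 + 2 + 16) gives (2,4) = 22.
From anti-diagonal, 44 − (4 + 14 + 6) gives (3,2) = 20.
Row 2 needs 44; the known cells sum to 44, so (2,2) = 0.
Using row 3: 20 + 10 + 2 + ? → (3,1) = 44 − 32 = 12.
From column 1, 44 − (8 + 12 + 6) gives (1,1) = 18.
From column 2, 44 − (0 + 20 + (-2)) gives (1,2) = 26.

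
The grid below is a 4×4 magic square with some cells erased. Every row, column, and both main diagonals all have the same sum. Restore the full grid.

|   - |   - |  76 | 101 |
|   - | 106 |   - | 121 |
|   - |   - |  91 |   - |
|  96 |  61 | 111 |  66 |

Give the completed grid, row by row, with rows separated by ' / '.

Row 4 is already complete: 96 + 61 + 111 + 66 = 334, so that is the magic constant.
Column 3 needs 334; the known cells sum to 278, so (2,3) = 56.
Column 4 must total 334; the given cells sum to 288, so (3,4) = 46.
Main diagonal must total 334; the given cells sum to 263, so (1,1) = 71.
Anti-diagonal must total 334; the given cells sum to 253, so (3,2) = 81.
Using row 1: 71 + 76 + 101 + ? → (1,2) = 334 − 248 = 86.
Row 2: 106 + 56 + 121 + ? = 334, so (2,1) = 51.
Using row 3: 81 + 91 + 46 + ? → (3,1) = 334 − 218 = 116.

71 86 76 101 / 51 106 56 121 / 116 81 91 46 / 96 61 111 66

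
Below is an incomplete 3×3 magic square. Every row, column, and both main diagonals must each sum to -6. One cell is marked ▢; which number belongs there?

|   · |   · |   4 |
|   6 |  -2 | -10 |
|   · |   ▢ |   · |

2

The remaining cell in column 3 is (3,3) = -6 − (-6) = 0.
Main diagonal must total -6; the given cells sum to -2, so (1,1) = -4.
From anti-diagonal, -6 − (4 + (-2)) gives (3,1) = -8.
From row 1, -6 − (-4 + 4) gives (1,2) = -6.
Row 3 must total -6; the given cells sum to -8, so (3,2) = 2.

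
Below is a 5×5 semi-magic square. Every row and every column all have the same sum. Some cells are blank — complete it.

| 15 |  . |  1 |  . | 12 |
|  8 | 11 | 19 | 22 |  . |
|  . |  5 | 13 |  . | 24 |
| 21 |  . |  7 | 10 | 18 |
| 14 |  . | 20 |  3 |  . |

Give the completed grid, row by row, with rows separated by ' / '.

15 23 1 9 12 / 8 11 19 22 0 / 2 5 13 16 24 / 21 4 7 10 18 / 14 17 20 3 6

Column 3 is already complete: 1 + 19 + 13 + 7 + 20 = 60, so that is the magic constant.
Row 2 must total 60; the given cells sum to 60, so (2,5) = 0.
Row 4 needs 60; the known cells sum to 56, so (4,2) = 4.
Column 1 must total 60; the given cells sum to 58, so (3,1) = 2.
Using column 5: 12 + 0 + 24 + 18 + ? → (5,5) = 60 − 54 = 6.
From row 3, 60 − (2 + 5 + 13 + 24) gives (3,4) = 16.
The remaining cell in row 5 is (5,2) = 60 − 43 = 17.
Column 2 needs 60; the known cells sum to 37, so (1,2) = 23.
Column 4 must total 60; the given cells sum to 51, so (1,4) = 9.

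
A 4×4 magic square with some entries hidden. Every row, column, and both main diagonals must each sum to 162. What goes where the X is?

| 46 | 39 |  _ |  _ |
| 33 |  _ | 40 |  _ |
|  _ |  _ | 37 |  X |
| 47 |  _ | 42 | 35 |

Row 4: 47 + 42 + 35 + ? = 162, so (4,2) = 38.
Column 1 needs 162; the known cells sum to 126, so (3,1) = 36.
Column 3 needs 162; the known cells sum to 119, so (1,3) = 43.
Main diagonal: 46 + 37 + 35 + ? = 162, so (2,2) = 44.
Row 1 needs 162; the known cells sum to 128, so (1,4) = 34.
Using row 2: 33 + 44 + 40 + ? → (2,4) = 162 − 117 = 45.
Column 2: 39 + 44 + 38 + ? = 162, so (3,2) = 41.
From column 4, 162 − (34 + 45 + 35) gives (3,4) = 48.

48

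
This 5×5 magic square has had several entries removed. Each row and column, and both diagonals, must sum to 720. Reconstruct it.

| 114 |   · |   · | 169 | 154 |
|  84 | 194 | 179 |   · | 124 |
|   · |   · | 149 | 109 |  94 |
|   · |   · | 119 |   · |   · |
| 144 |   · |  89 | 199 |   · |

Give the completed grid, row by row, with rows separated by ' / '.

The remaining cell in row 2 is (2,4) = 720 − 581 = 139.
Column 3: 179 + 149 + 119 + 89 + ? = 720, so (1,3) = 184.
Column 4 needs 720; the known cells sum to 616, so (4,4) = 104.
Main diagonal: 114 + 194 + 149 + 104 + ? = 720, so (5,5) = 159.
The remaining cell in anti-diagonal is (4,2) = 720 − 586 = 134.
Row 1 needs 720; the known cells sum to 621, so (1,2) = 99.
Row 5 must total 720; the given cells sum to 591, so (5,2) = 129.
Column 2 needs 720; the known cells sum to 556, so (3,2) = 164.
The remaining cell in column 5 is (4,5) = 720 − 531 = 189.
From row 3, 720 − (164 + 149 + 109 + 94) gives (3,1) = 204.
From row 4, 720 − (134 + 119 + 104 + 189) gives (4,1) = 174.

114 99 184 169 154 / 84 194 179 139 124 / 204 164 149 109 94 / 174 134 119 104 189 / 144 129 89 199 159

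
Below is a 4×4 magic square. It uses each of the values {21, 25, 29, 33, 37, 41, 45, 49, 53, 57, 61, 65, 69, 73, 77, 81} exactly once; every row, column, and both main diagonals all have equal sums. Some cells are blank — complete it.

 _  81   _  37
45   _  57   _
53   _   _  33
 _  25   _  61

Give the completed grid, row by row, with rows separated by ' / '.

The 16 entries sum to 816, so each line sums to 816/4 = 204.
Column 4 needs 204; the known cells sum to 131, so (2,4) = 73.
Using row 2: 45 + 57 + 73 + ? → (2,2) = 204 − 175 = 29.
The remaining cell in column 2 is (3,2) = 204 − 135 = 69.
The remaining cell in anti-diagonal is (4,1) = 204 − 163 = 41.
Row 3 must total 204; the given cells sum to 155, so (3,3) = 49.
Row 4 must total 204; the given cells sum to 127, so (4,3) = 77.
The remaining cell in column 1 is (1,1) = 204 − 139 = 65.
From column 3, 204 − (57 + 49 + 77) gives (1,3) = 21.

65 81 21 37 / 45 29 57 73 / 53 69 49 33 / 41 25 77 61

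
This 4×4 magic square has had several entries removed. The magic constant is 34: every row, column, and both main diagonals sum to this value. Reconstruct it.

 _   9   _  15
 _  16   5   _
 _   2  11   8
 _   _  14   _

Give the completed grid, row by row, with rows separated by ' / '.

6 9 4 15 / 3 16 5 10 / 13 2 11 8 / 12 7 14 1

Row 3 must total 34; the given cells sum to 21, so (3,1) = 13.
Column 2 must total 34; the given cells sum to 27, so (4,2) = 7.
From column 3, 34 − (5 + 11 + 14) gives (1,3) = 4.
The remaining cell in anti-diagonal is (4,1) = 34 − 22 = 12.
Row 1 needs 34; the known cells sum to 28, so (1,1) = 6.
Row 4 must total 34; the given cells sum to 33, so (4,4) = 1.
Column 1: 6 + 13 + 12 + ? = 34, so (2,1) = 3.
Column 4: 15 + 8 + 1 + ? = 34, so (2,4) = 10.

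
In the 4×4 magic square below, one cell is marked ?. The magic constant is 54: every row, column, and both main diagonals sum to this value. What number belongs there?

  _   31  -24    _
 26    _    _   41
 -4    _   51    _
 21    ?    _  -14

1

From column 1, 54 − (26 + (-4) + 21) gives (1,1) = 11.
Main diagonal: 11 + 51 + (-14) + ? = 54, so (2,2) = 6.
Row 1: 11 + 31 + (-24) + ? = 54, so (1,4) = 36.
Row 2: 26 + 6 + 41 + ? = 54, so (2,3) = -19.
Column 3: -24 + (-19) + 51 + ? = 54, so (4,3) = 46.
Column 4 needs 54; the known cells sum to 63, so (3,4) = -9.
From anti-diagonal, 54 − (36 + (-19) + 21) gives (3,2) = 16.
From row 4, 54 − (21 + 46 + (-14)) gives (4,2) = 1.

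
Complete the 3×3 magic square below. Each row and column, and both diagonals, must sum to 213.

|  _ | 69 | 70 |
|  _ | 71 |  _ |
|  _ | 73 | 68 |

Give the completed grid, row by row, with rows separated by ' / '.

Row 1: 69 + 70 + ? = 213, so (1,1) = 74.
From row 3, 213 − (73 + 68) gives (3,1) = 72.
Column 1 needs 213; the known cells sum to 146, so (2,1) = 67.
The remaining cell in column 3 is (2,3) = 213 − 138 = 75.

74 69 70 / 67 71 75 / 72 73 68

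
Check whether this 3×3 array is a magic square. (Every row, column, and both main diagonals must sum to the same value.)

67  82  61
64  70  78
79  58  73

No — column 3 sums to 212 but main diagonal sums to 210.

Row 1: 67 + 82 + 61 = 210.
Row 2: 64 + 70 + 78 = 212.
Row 3: 79 + 58 + 73 = 210.
Column 1: 67 + 64 + 79 = 210.
Column 2: 82 + 70 + 58 = 210.
Column 3: 61 + 78 + 73 = 212.
Main diagonal: 67 + 70 + 73 = 210.
Anti-diagonal: 61 + 70 + 79 = 210.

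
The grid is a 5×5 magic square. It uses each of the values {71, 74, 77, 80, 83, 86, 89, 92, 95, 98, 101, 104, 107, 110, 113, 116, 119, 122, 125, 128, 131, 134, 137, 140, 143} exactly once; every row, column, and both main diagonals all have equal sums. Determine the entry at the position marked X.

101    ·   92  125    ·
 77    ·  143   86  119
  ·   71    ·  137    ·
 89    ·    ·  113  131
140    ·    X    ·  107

116

The 25 entries sum to 2675, so each line sums to 2675/5 = 535.
Using row 2: 77 + 143 + 86 + 119 + ? → (2,2) = 535 − 425 = 110.
Column 1 needs 535; the known cells sum to 407, so (3,1) = 128.
Column 4: 125 + 86 + 137 + 113 + ? = 535, so (5,4) = 74.
Using main diagonal: 101 + 110 + 113 + 107 + ? → (3,3) = 535 − 431 = 104.
The remaining cell in row 3 is (3,5) = 535 − 440 = 95.
From column 5, 535 − (119 + 95 + 131 + 107) gives (1,5) = 83.
From anti-diagonal, 535 − (83 + 86 + 104 + 140) gives (4,2) = 122.
From row 1, 535 − (101 + 92 + 125 + 83) gives (1,2) = 134.
From row 4, 535 − (89 + 122 + 113 + 131) gives (4,3) = 80.
Using column 2: 134 + 110 + 71 + 122 + ? → (5,2) = 535 − 437 = 98.
Column 3: 92 + 143 + 104 + 80 + ? = 535, so (5,3) = 116.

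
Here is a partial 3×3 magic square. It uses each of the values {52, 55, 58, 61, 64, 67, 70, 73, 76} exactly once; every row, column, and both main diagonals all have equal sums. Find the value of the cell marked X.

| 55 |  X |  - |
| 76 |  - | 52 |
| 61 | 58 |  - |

The 9 entries sum to 576, so each line sums to 576/3 = 192.
Row 2 must total 192; the given cells sum to 128, so (2,2) = 64.
Row 3: 61 + 58 + ? = 192, so (3,3) = 73.
Column 2 must total 192; the given cells sum to 122, so (1,2) = 70.

70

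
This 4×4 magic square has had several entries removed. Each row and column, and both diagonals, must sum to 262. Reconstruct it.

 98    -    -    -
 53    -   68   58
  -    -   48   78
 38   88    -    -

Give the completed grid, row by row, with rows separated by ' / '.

Row 2 needs 262; the known cells sum to 179, so (2,2) = 83.
From column 1, 262 − (98 + 53 + 38) gives (3,1) = 73.
Main diagonal must total 262; the given cells sum to 229, so (4,4) = 33.
Row 3 needs 262; the known cells sum to 199, so (3,2) = 63.
Row 4 needs 262; the known cells sum to 159, so (4,3) = 103.
From column 2, 262 − (83 + 63 + 88) gives (1,2) = 28.
Using column 3: 68 + 48 + 103 + ? → (1,3) = 262 − 219 = 43.
Column 4 must total 262; the given cells sum to 169, so (1,4) = 93.

98 28 43 93 / 53 83 68 58 / 73 63 48 78 / 38 88 103 33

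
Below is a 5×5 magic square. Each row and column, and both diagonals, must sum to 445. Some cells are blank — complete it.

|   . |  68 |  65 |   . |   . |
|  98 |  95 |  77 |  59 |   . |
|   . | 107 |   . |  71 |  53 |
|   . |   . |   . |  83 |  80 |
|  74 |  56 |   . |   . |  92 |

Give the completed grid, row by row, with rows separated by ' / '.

86 68 65 122 104 / 98 95 77 59 116 / 125 107 89 71 53 / 62 119 101 83 80 / 74 56 113 110 92

Row 2 must total 445; the given cells sum to 329, so (2,5) = 116.
Column 2 needs 445; the known cells sum to 326, so (4,2) = 119.
Column 5 needs 445; the known cells sum to 341, so (1,5) = 104.
From anti-diagonal, 445 − (104 + 59 + 119 + 74) gives (3,3) = 89.
Row 3 needs 445; the known cells sum to 320, so (3,1) = 125.
Main diagonal: 95 + 89 + 83 + 92 + ? = 445, so (1,1) = 86.
The remaining cell in row 1 is (1,4) = 445 − 323 = 122.
From column 1, 445 − (86 + 98 + 125 + 74) gives (4,1) = 62.
Column 4 must total 445; the given cells sum to 335, so (5,4) = 110.
Row 4: 62 + 119 + 83 + 80 + ? = 445, so (4,3) = 101.
Row 5: 74 + 56 + 110 + 92 + ? = 445, so (5,3) = 113.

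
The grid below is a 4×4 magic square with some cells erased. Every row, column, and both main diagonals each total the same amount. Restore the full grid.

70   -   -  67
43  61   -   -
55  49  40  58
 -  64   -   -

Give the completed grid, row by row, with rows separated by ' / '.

70 28 37 67 / 43 61 52 46 / 55 49 40 58 / 34 64 73 31

Row 3 is already complete: 55 + 49 + 40 + 58 = 202, so that is the magic constant.
Column 1 needs 202; the known cells sum to 168, so (4,1) = 34.
Column 2 needs 202; the known cells sum to 174, so (1,2) = 28.
Main diagonal: 70 + 61 + 40 + ? = 202, so (4,4) = 31.
The remaining cell in anti-diagonal is (2,3) = 202 − 150 = 52.
Row 1 must total 202; the given cells sum to 165, so (1,3) = 37.
Row 2 must total 202; the given cells sum to 156, so (2,4) = 46.
Row 4 must total 202; the given cells sum to 129, so (4,3) = 73.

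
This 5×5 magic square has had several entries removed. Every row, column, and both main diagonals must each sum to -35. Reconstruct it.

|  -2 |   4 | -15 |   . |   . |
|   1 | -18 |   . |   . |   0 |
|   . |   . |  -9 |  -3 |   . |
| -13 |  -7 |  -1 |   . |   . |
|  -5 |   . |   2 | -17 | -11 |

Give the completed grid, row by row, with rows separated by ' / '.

-2 4 -15 -14 -8 / 1 -18 -12 -6 0 / -16 -10 -9 -3 3 / -13 -7 -1 5 -19 / -5 -4 2 -17 -11

Row 5 needs -35; the known cells sum to -31, so (5,2) = -4.
Column 1 must total -35; the given cells sum to -19, so (3,1) = -16.
The remaining cell in column 2 is (3,2) = -35 − (-25) = -10.
Column 3 must total -35; the given cells sum to -23, so (2,3) = -12.
Main diagonal: -2 + (-18) + (-9) + (-11) + ? = -35, so (4,4) = 5.
Row 2: 1 + (-18) + (-12) + 0 + ? = -35, so (2,4) = -6.
From row 3, -35 − (-16 + (-10) + (-9) + (-3)) gives (3,5) = 3.
The remaining cell in row 4 is (4,5) = -35 − (-16) = -19.
Using column 4: -6 + (-3) + 5 + (-17) + ? → (1,4) = -35 − (-21) = -14.
From column 5, -35 − (0 + 3 + (-19) + (-11)) gives (1,5) = -8.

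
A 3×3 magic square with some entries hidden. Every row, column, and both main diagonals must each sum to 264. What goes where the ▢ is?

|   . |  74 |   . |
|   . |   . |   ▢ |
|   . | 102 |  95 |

Row 3: 102 + 95 + ? = 264, so (3,1) = 67.
The remaining cell in column 2 is (2,2) = 264 − 176 = 88.
Main diagonal must total 264; the given cells sum to 183, so (1,1) = 81.
Anti-diagonal must total 264; the given cells sum to 155, so (1,3) = 109.
Column 1: 81 + 67 + ? = 264, so (2,1) = 116.
Column 3 needs 264; the known cells sum to 204, so (2,3) = 60.

60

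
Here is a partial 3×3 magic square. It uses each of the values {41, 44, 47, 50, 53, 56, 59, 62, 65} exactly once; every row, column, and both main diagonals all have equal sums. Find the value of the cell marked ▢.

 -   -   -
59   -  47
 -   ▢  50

65

The 9 entries sum to 477, so each line sums to 477/3 = 159.
Using row 2: 59 + 47 + ? → (2,2) = 159 − 106 = 53.
Column 3: 47 + 50 + ? = 159, so (1,3) = 62.
Main diagonal needs 159; the known cells sum to 103, so (1,1) = 56.
Anti-diagonal must total 159; the given cells sum to 115, so (3,1) = 44.
Row 1: 56 + 62 + ? = 159, so (1,2) = 41.
Row 3 must total 159; the given cells sum to 94, so (3,2) = 65.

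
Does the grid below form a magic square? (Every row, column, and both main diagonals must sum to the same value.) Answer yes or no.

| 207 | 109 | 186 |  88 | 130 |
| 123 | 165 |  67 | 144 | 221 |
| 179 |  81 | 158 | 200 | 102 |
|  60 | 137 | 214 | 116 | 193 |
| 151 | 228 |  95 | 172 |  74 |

Yes

Row 1: 207 + 109 + 186 + 88 + 130 = 720.
Row 2: 123 + 165 + 67 + 144 + 221 = 720.
Row 3: 179 + 81 + 158 + 200 + 102 = 720.
Row 4: 60 + 137 + 214 + 116 + 193 = 720.
Row 5: 151 + 228 + 95 + 172 + 74 = 720.
Column 1: 207 + 123 + 179 + 60 + 151 = 720.
Column 2: 109 + 165 + 81 + 137 + 228 = 720.
Column 3: 186 + 67 + 158 + 214 + 95 = 720.
Column 4: 88 + 144 + 200 + 116 + 172 = 720.
Column 5: 130 + 221 + 102 + 193 + 74 = 720.
Main diagonal: 207 + 165 + 158 + 116 + 74 = 720.
Anti-diagonal: 130 + 144 + 158 + 137 + 151 = 720.
All lines sum to 720.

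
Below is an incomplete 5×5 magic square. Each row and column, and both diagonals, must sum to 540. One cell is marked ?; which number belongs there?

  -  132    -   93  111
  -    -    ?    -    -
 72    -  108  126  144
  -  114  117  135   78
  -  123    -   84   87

99

Row 3: 72 + 108 + 126 + 144 + ? = 540, so (3,2) = 90.
Row 4 needs 540; the known cells sum to 444, so (4,1) = 96.
Column 2: 132 + 90 + 114 + 123 + ? = 540, so (2,2) = 81.
Column 4 must total 540; the given cells sum to 438, so (2,4) = 102.
Column 5: 111 + 144 + 78 + 87 + ? = 540, so (2,5) = 120.
Main diagonal needs 540; the known cells sum to 411, so (1,1) = 129.
Anti-diagonal: 111 + 102 + 108 + 114 + ? = 540, so (5,1) = 105.
Row 1 must total 540; the given cells sum to 465, so (1,3) = 75.
The remaining cell in row 5 is (5,3) = 540 − 399 = 141.
The remaining cell in column 1 is (2,1) = 540 − 402 = 138.
Column 3 must total 540; the given cells sum to 441, so (2,3) = 99.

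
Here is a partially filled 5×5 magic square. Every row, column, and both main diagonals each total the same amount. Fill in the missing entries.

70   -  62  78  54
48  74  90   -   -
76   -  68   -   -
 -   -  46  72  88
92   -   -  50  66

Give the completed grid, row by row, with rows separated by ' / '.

70 86 62 78 54 / 48 74 90 56 82 / 76 52 68 94 60 / 64 80 46 72 88 / 92 58 84 50 66

Main diagonal is already complete: 70 + 74 + 68 + 72 + 66 = 350, so that is the magic constant.
Row 1: 70 + 62 + 78 + 54 + ? = 350, so (1,2) = 86.
The remaining cell in column 1 is (4,1) = 350 − 286 = 64.
From column 3, 350 − (62 + 90 + 68 + 46) gives (5,3) = 84.
Row 4 needs 350; the known cells sum to 270, so (4,2) = 80.
From row 5, 350 − (92 + 84 + 50 + 66) gives (5,2) = 58.
From column 2, 350 − (86 + 74 + 80 + 58) gives (3,2) = 52.
Using anti-diagonal: 54 + 68 + 80 + 92 + ? → (2,4) = 350 − 294 = 56.
From row 2, 350 − (48 + 74 + 90 + 56) gives (2,5) = 82.
Column 4 needs 350; the known cells sum to 256, so (3,4) = 94.
The remaining cell in column 5 is (3,5) = 350 − 290 = 60.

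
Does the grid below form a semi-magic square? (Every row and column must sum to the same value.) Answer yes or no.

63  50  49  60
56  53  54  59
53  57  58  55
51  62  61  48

No — row 1 sums to 222 but row 3 sums to 223.

Row 1: 63 + 50 + 49 + 60 = 222.
Row 2: 56 + 53 + 54 + 59 = 222.
Row 3: 53 + 57 + 58 + 55 = 223.
Row 4: 51 + 62 + 61 + 48 = 222.
Column 1: 63 + 56 + 53 + 51 = 223.
Column 2: 50 + 53 + 57 + 62 = 222.
Column 3: 49 + 54 + 58 + 61 = 222.
Column 4: 60 + 59 + 55 + 48 = 222.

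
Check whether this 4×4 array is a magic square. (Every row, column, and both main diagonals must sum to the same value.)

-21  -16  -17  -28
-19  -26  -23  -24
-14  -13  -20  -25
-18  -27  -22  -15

Row 1: -21 + (-16) + (-17) + (-28) = -82.
Row 2: -19 + (-26) + (-23) + (-24) = -92.
Row 3: -14 + (-13) + (-20) + (-25) = -72.
Row 4: -18 + (-27) + (-22) + (-15) = -82.
Column 1: -21 + (-19) + (-14) + (-18) = -72.
Column 2: -16 + (-26) + (-13) + (-27) = -82.
Column 3: -17 + (-23) + (-20) + (-22) = -82.
Column 4: -28 + (-24) + (-25) + (-15) = -92.
Main diagonal: -21 + (-26) + (-20) + (-15) = -82.
Anti-diagonal: -28 + (-23) + (-13) + (-18) = -82.

No — row 2 sums to -92 but column 2 sums to -82.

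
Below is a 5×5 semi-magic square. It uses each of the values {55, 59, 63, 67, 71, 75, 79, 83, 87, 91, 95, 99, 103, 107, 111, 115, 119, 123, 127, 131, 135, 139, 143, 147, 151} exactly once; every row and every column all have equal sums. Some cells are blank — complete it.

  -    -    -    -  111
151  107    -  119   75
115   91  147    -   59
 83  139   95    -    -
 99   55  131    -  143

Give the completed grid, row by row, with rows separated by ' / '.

67 123 79 135 111 / 151 107 63 119 75 / 115 91 147 103 59 / 83 139 95 71 127 / 99 55 131 87 143

The 25 entries sum to 2575, so each line sums to 2575/5 = 515.
Row 2: 151 + 107 + 119 + 75 + ? = 515, so (2,3) = 63.
Row 3 must total 515; the given cells sum to 412, so (3,4) = 103.
Row 5: 99 + 55 + 131 + 143 + ? = 515, so (5,4) = 87.
The remaining cell in column 1 is (1,1) = 515 − 448 = 67.
Column 2 must total 515; the given cells sum to 392, so (1,2) = 123.
The remaining cell in column 3 is (1,3) = 515 − 436 = 79.
Using column 5: 111 + 75 + 59 + 143 + ? → (4,5) = 515 − 388 = 127.
Row 1: 67 + 123 + 79 + 111 + ? = 515, so (1,4) = 135.
Row 4: 83 + 139 + 95 + 127 + ? = 515, so (4,4) = 71.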